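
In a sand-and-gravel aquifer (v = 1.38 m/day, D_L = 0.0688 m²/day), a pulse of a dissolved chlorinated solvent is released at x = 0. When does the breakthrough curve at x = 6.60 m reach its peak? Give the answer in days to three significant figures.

4.75 days

For the 1D instantaneous-source solution, setting ∂C/∂t = 0 at fixed x gives v²t² + 2Dt − x² = 0, so t = (√(D² + v²x²) − D)/v².
√(D² + v²x²) = √(0.0688² + 1.38² × 6.60²) = 9.108; v² = 1.9044.
t = (9.108 − 0.0688)/1.9044 = 4.75 days (vs. the pure-advection estimate x/v = 4.78 d).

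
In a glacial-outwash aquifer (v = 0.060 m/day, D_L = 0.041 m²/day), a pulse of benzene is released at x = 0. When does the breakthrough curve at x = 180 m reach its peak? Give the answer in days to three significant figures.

2990 days

For the 1D instantaneous-source solution, setting ∂C/∂t = 0 at fixed x gives v²t² + 2Dt − x² = 0, so t = (√(D² + v²x²) − D)/v².
√(D² + v²x²) = √(0.041² + 0.060² × 180²) = 10.80; v² = 0.0036.
t = (10.80 − 0.041)/0.0036 = 2990 days (vs. the pure-advection estimate x/v = 3000 d).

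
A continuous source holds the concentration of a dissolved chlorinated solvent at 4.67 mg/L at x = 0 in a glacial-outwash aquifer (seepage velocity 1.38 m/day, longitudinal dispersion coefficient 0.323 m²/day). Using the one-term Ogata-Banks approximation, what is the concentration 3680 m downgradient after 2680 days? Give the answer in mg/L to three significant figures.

3.13 mg/L

For a continuous step input, C/C₀ ≈ ½·erfc((x−vt)/(2√(Dt))).
vt = 1.38 × 2680 = 3698.4 m and 2√(Dt) = 2√(0.323 × 2680) = 58.84 m.
Argument (x−vt)/(2√(Dt)) = (3680 − 3698.4)/58.84 = -0.3127; ½·erfc(-0.3127) = 0.6708.
C = 4.67 × 0.6708 = 3.13 mg/L.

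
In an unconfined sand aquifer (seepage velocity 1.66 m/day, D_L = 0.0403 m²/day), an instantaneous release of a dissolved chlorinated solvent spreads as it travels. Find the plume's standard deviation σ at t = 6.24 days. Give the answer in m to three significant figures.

Dispersive spreading gives a Gaussian with σ² = 2Dt; advection only shifts the center.
σ = √(2 × 0.0403 × 6.24) = 0.709 m.

0.709 m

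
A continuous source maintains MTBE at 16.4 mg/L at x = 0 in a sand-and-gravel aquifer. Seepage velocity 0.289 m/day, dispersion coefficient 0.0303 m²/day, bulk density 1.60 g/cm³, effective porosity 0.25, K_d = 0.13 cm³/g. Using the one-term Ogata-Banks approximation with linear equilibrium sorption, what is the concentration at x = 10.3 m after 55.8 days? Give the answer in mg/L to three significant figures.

2.22 mg/L

Retardation factor R = 1 + ρ_b·K_d/n = 1 + 1.60 × 0.13/0.25 = 1.832.
Sorption retards both mechanisms: v_R = v/R = 0.1578 m/day, D_R = D/R = 0.01654 m²/day.
v_R·t = 0.1578 × 55.8 = 8.80524 m; 2√(D_R t) = 1.921 m; argument = (10.3 − 8.80524)/1.921 = 0.7781.
C = C₀ × ½·erfc(0.7781) = 16.4 × 0.1356 = 2.22 mg/L.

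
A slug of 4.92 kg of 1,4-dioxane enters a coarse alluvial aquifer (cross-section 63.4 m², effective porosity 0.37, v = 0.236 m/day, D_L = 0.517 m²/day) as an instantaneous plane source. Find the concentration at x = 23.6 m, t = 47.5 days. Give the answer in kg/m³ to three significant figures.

0.00250 kg/m³

For an instantaneous plane source, C(x,t) = M/(n_e·A·√(4πDt)) · exp(−(x−vt)²/(4Dt)), with n_e·A the pore (flow) area.
Plume center vt = 0.236 × 47.5 = 11.21 m, so the well at 23.6 m is 12.39 m downgradient of the peak.
√(4πDt) = 17.57 m, giving peak height M/(n_e·A·√(4πDt)) = 4.92/(0.37 × 63.4 × 17.57) = 0.01194 kg/m³.
(x−vt)²/(4Dt) = (12.39)²/(4 × 0.517 × 47.5) = 1.563; exp(−1.563) = 0.2095.
C = 0.01194 × 0.2095 = 0.00250 kg/m³.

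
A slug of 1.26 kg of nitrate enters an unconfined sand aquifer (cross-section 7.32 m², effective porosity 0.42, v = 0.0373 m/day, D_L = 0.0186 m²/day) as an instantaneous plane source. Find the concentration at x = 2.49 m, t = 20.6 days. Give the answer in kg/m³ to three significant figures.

0.0270 kg/m³

For an instantaneous plane source, C(x,t) = M/(n_e·A·√(4πDt)) · exp(−(x−vt)²/(4Dt)), with n_e·A the pore (flow) area.
Plume center vt = 0.0373 × 20.6 = 0.76838 m, so the well at 2.49 m is 1.72162 m downgradient of the peak.
√(4πDt) = 2.194 m, giving peak height M/(n_e·A·√(4πDt)) = 1.26/(0.42 × 7.32 × 2.194) = 0.1868 kg/m³.
(x−vt)²/(4Dt) = (1.72162)²/(4 × 0.0186 × 20.6) = 1.934; exp(−1.934) = 0.1446.
C = 0.1868 × 0.1446 = 0.0270 kg/m³.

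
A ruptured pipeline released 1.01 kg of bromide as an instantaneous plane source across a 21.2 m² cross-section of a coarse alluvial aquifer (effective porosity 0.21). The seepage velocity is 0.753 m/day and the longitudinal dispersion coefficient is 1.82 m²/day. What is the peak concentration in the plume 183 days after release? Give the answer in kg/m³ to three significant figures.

The peak of an instantaneous 1D plume sits at x = vt; there the Gaussian factor is 1 and C_max = M/(n_e·A·√(4πDt)), where n_e·A is the pore area the mass is dissolved in.
√(4πDt) = √(4π × 1.82 × 183) = 64.69 m, so C_max = 1.01/(0.21 × 21.2 × 64.69) = 0.00351 kg/m³.

0.00351 kg/m³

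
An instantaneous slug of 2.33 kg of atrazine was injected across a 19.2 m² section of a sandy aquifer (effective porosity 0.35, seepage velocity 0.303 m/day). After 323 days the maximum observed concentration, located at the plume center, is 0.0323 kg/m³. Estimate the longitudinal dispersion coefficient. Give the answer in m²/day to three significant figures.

At the plume center C_max = M/(n_e·A·√(4πDt)), so D = M²/(4πt·(n_e·A·C_max)²).
n_e·A·C_max = 0.35 × 19.2 × 0.0323 = 0.2171 kg/m.
D = 2.33²/(4π × 323 × 0.2171²) = 0.0284 m²/day.

0.0284 m²/day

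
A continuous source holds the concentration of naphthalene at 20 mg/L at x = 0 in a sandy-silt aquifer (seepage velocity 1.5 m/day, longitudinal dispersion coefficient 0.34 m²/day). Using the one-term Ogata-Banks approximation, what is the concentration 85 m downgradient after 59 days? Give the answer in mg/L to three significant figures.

For a continuous step input, C/C₀ ≈ ½·erfc((x−vt)/(2√(Dt))).
vt = 1.5 × 59 = 88.5 m and 2√(Dt) = 2√(0.34 × 59) = 8.958 m.
Argument (x−vt)/(2√(Dt)) = (85 − 88.5)/8.958 = -0.3907; ½·erfc(-0.3907) = 0.7097.
C = 20 × 0.7097 = 14.2 mg/L.

14.2 mg/L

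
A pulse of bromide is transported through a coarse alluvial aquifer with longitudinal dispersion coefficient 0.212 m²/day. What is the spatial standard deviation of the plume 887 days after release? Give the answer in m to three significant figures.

Dispersive spreading gives a Gaussian with σ² = 2Dt; advection only shifts the center.
σ = √(2 × 0.212 × 887) = 19.4 m.

19.4 m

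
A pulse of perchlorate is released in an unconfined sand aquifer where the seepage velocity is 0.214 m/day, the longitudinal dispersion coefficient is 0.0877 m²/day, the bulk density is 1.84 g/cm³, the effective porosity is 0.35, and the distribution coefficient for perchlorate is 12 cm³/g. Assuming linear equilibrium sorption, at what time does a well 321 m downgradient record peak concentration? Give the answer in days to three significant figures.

96000 days

Retardation factor R = 1 + ρ_b·K_d/n = 1 + 1.84 × 12/0.35 = 64.09.
Sorption retards both mechanisms: v_R = v/R = 0.003339 m/day, D_R = D/R = 0.001368 m²/day.
Peak time from v_R²t² + 2D_R t − x² = 0: t = (√(D_R² + v_R²x²) − D_R)/v_R².
√(D_R² + v_R²x²) = √(0.001368² + 0.003339² × 321²) = 1.072; v_R² = 1.115e-05.
t = (1.072 − 0.001368)/1.115e-05 = 96000 days.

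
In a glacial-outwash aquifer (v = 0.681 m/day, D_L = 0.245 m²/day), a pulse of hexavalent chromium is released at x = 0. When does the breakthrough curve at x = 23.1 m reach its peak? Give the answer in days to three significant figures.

For the 1D instantaneous-source solution, setting ∂C/∂t = 0 at fixed x gives v²t² + 2Dt − x² = 0, so t = (√(D² + v²x²) − D)/v².
√(D² + v²x²) = √(0.245² + 0.681² × 23.1²) = 15.73; v² = 0.463761.
t = (15.73 − 0.245)/0.463761 = 33.4 days (vs. the pure-advection estimate x/v = 33.9 d).

33.4 days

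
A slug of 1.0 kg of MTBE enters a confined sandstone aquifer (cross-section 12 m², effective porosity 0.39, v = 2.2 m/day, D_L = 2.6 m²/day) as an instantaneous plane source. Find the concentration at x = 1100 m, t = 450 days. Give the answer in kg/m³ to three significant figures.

For an instantaneous plane source, C(x,t) = M/(n_e·A·√(4πDt)) · exp(−(x−vt)²/(4Dt)), with n_e·A the pore (flow) area.
Plume center vt = 2.2 × 450 = 990 m, so the well at 1100 m is 110 m downgradient of the peak.
√(4πDt) = 121.3 m, giving peak height M/(n_e·A·√(4πDt)) = 1.0/(0.39 × 12 × 121.3) = 0.001762 kg/m³.
(x−vt)²/(4Dt) = (110)²/(4 × 2.6 × 450) = 2.585; exp(−2.585) = 0.07540.
C = 0.001762 × 0.07540 = 0.000133 kg/m³.

0.000133 kg/m³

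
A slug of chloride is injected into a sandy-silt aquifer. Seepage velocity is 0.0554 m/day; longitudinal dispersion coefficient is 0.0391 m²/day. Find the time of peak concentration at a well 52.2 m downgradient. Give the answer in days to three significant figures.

For the 1D instantaneous-source solution, setting ∂C/∂t = 0 at fixed x gives v²t² + 2Dt − x² = 0, so t = (√(D² + v²x²) − D)/v².
√(D² + v²x²) = √(0.0391² + 0.0554² × 52.2²) = 2.892; v² = 0.00306916.
t = (2.892 − 0.0391)/0.00306916 = 930 days (vs. the pure-advection estimate x/v = 942 d).

930 days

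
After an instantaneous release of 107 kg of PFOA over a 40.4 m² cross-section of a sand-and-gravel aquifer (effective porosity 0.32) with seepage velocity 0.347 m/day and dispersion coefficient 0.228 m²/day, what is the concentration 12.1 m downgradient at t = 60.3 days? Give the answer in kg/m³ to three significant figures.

0.153 kg/m³

For an instantaneous plane source, C(x,t) = M/(n_e·A·√(4πDt)) · exp(−(x−vt)²/(4Dt)), with n_e·A the pore (flow) area.
Plume center vt = 0.347 × 60.3 = 20.9241 m, so the well at 12.1 m is 8.8241 m upgradient of the peak.
√(4πDt) = 13.14 m, giving peak height M/(n_e·A·√(4πDt)) = 107/(0.32 × 40.4 × 13.14) = 0.6299 kg/m³.
(x−vt)²/(4Dt) = (-8.8241)²/(4 × 0.228 × 60.3) = 1.416; exp(−1.416) = 0.2427.
C = 0.6299 × 0.2427 = 0.153 kg/m³.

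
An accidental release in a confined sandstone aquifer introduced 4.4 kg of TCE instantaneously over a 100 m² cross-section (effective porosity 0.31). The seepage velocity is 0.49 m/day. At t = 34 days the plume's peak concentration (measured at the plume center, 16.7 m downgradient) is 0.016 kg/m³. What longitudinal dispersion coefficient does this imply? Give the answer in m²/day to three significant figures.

At the plume center C_max = M/(n_e·A·√(4πDt)), so D = M²/(4πt·(n_e·A·C_max)²).
n_e·A·C_max = 0.31 × 100 × 0.016 = 0.4960 kg/m.
D = 4.4²/(4π × 34 × 0.4960²) = 0.184 m²/day.

0.184 m²/day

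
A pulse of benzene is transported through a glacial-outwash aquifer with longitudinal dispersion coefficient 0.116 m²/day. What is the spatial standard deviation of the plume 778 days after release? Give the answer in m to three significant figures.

13.4 m

Dispersive spreading gives a Gaussian with σ² = 2Dt; advection only shifts the center.
σ = √(2 × 0.116 × 778) = 13.4 m.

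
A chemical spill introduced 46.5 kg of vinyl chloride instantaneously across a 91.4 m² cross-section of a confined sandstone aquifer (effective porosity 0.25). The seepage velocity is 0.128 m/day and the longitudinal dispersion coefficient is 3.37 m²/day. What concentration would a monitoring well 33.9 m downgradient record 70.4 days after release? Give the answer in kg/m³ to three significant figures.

0.0194 kg/m³

For an instantaneous plane source, C(x,t) = M/(n_e·A·√(4πDt)) · exp(−(x−vt)²/(4Dt)), with n_e·A the pore (flow) area.
Plume center vt = 0.128 × 70.4 = 9.0112 m, so the well at 33.9 m is 24.8888 m downgradient of the peak.
√(4πDt) = 54.60 m, giving peak height M/(n_e·A·√(4πDt)) = 46.5/(0.25 × 91.4 × 54.60) = 0.03727 kg/m³.
(x−vt)²/(4Dt) = (24.8888)²/(4 × 3.37 × 70.4) = 0.6527; exp(−0.6527) = 0.5206.
C = 0.03727 × 0.5206 = 0.0194 kg/m³.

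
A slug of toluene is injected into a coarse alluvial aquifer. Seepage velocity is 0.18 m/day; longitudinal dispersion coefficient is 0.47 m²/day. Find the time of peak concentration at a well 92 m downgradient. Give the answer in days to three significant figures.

497 days

For the 1D instantaneous-source solution, setting ∂C/∂t = 0 at fixed x gives v²t² + 2Dt − x² = 0, so t = (√(D² + v²x²) − D)/v².
√(D² + v²x²) = √(0.47² + 0.18² × 92²) = 16.57; v² = 0.0324.
t = (16.57 − 0.47)/0.0324 = 497 days (vs. the pure-advection estimate x/v = 511 d).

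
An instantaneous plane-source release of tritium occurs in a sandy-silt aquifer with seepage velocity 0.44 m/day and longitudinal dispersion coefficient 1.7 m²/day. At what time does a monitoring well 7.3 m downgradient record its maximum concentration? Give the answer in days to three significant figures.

9.99 days

For the 1D instantaneous-source solution, setting ∂C/∂t = 0 at fixed x gives v²t² + 2Dt − x² = 0, so t = (√(D² + v²x²) − D)/v².
√(D² + v²x²) = √(1.7² + 0.44² × 7.3²) = 3.634; v² = 0.1936.
t = (3.634 − 1.7)/0.1936 = 9.99 days (vs. the pure-advection estimate x/v = 16.6 d).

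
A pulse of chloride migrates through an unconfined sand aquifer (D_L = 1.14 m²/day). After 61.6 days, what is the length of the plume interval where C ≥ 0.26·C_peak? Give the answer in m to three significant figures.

38.9 m

The plume is Gaussian with σ = √(2Dt) = √(2 × 1.14 × 61.6) = 11.85 m.
C/C_peak = exp(−Δx²/(2σ²)) = 0.26 ⇒ Δx = σ·√(−2 ln 0.26) = 11.85 × 1.641 = 19.45 m.
Width = 2Δx = 38.9 m.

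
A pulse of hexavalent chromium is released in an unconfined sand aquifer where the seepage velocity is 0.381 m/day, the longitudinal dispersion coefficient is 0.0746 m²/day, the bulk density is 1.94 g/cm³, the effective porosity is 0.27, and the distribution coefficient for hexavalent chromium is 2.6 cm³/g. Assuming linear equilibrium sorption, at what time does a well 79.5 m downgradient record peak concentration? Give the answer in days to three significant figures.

4100 days

Retardation factor R = 1 + ρ_b·K_d/n = 1 + 1.94 × 2.6/0.27 = 19.68.
Sorption retards both mechanisms: v_R = v/R = 0.01936 m/day, D_R = D/R = 0.003791 m²/day.
Peak time from v_R²t² + 2D_R t − x² = 0: t = (√(D_R² + v_R²x²) − D_R)/v_R².
√(D_R² + v_R²x²) = √(0.003791² + 0.01936² × 79.5²) = 1.539; v_R² = 0.0003748.
t = (1.539 − 0.003791)/0.0003748 = 4100 days.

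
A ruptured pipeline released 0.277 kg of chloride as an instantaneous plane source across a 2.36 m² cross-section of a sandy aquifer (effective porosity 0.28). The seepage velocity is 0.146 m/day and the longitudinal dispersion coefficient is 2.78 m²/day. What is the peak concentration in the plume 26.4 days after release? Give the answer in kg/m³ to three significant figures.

0.0138 kg/m³

The peak of an instantaneous 1D plume sits at x = vt; there the Gaussian factor is 1 and C_max = M/(n_e·A·√(4πDt)), where n_e·A is the pore area the mass is dissolved in.
√(4πDt) = √(4π × 2.78 × 26.4) = 30.37 m, so C_max = 0.277/(0.28 × 2.36 × 30.37) = 0.0138 kg/m³.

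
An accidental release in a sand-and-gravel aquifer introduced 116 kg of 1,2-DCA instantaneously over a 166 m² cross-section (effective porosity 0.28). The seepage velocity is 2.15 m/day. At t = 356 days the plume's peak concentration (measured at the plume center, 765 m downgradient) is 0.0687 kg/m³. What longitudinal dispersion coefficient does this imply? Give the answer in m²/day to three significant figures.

At the plume center C_max = M/(n_e·A·√(4πDt)), so D = M²/(4πt·(n_e·A·C_max)²).
n_e·A·C_max = 0.28 × 166 × 0.0687 = 3.193 kg/m.
D = 116²/(4π × 356 × 3.193²) = 0.295 m²/day.

0.295 m²/day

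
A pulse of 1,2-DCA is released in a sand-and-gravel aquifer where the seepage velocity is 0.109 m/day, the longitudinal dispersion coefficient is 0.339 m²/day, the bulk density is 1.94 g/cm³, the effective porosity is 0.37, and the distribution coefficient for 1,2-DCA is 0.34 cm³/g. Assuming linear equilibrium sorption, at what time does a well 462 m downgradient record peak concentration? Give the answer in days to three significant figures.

11700 days

Retardation factor R = 1 + ρ_b·K_d/n = 1 + 1.94 × 0.34/0.37 = 2.783.
Sorption retards both mechanisms: v_R = v/R = 0.03917 m/day, D_R = D/R = 0.1218 m²/day.
Peak time from v_R²t² + 2D_R t − x² = 0: t = (√(D_R² + v_R²x²) − D_R)/v_R².
√(D_R² + v_R²x²) = √(0.1218² + 0.03917² × 462²) = 18.10; v_R² = 0.001534.
t = (18.10 − 0.1218)/0.001534 = 11700 days.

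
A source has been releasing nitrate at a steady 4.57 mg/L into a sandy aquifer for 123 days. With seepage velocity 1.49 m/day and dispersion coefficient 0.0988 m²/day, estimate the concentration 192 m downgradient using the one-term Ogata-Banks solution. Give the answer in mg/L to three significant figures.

0.175 mg/L

For a continuous step input, C/C₀ ≈ ½·erfc((x−vt)/(2√(Dt))).
vt = 1.49 × 123 = 183.27 m and 2√(Dt) = 2√(0.0988 × 123) = 6.972 m.
Argument (x−vt)/(2√(Dt)) = (192 − 183.27)/6.972 = 1.252; ½·erfc(1.252) = 0.03831.
C = 4.57 × 0.03831 = 0.175 mg/L.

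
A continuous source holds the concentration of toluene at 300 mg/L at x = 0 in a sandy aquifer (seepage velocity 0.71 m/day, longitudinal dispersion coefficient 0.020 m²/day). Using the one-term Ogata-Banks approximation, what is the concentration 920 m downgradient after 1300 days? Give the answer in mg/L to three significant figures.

198 mg/L

For a continuous step input, C/C₀ ≈ ½·erfc((x−vt)/(2√(Dt))).
vt = 0.71 × 1300 = 923 m and 2√(Dt) = 2√(0.020 × 1300) = 10.20 m.
Argument (x−vt)/(2√(Dt)) = (920 − 923)/10.20 = -0.2941; ½·erfc(-0.2941) = 0.6613.
C = 300 × 0.6613 = 198 mg/L.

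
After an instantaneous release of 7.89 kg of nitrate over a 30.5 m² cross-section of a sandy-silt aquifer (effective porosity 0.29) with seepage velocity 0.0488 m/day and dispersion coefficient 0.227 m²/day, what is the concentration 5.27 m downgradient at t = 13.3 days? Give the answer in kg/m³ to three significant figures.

For an instantaneous plane source, C(x,t) = M/(n_e·A·√(4πDt)) · exp(−(x−vt)²/(4Dt)), with n_e·A the pore (flow) area.
Plume center vt = 0.0488 × 13.3 = 0.64904 m, so the well at 5.27 m is 4.62096 m downgradient of the peak.
√(4πDt) = 6.159 m, giving peak height M/(n_e·A·√(4πDt)) = 7.89/(0.29 × 30.5 × 6.159) = 0.1448 kg/m³.
(x−vt)²/(4Dt) = (4.62096)²/(4 × 0.227 × 13.3) = 1.768; exp(−1.768) = 0.1707.
C = 0.1448 × 0.1707 = 0.0247 kg/m³.

0.0247 kg/m³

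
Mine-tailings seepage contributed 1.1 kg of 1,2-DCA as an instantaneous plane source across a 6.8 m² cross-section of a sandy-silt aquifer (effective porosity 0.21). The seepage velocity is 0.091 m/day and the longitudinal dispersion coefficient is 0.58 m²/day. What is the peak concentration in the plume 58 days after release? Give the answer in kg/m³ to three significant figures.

0.0375 kg/m³

The peak of an instantaneous 1D plume sits at x = vt; there the Gaussian factor is 1 and C_max = M/(n_e·A·√(4πDt)), where n_e·A is the pore area the mass is dissolved in.
√(4πDt) = √(4π × 0.58 × 58) = 20.56 m, so C_max = 1.1/(0.21 × 6.8 × 20.56) = 0.0375 kg/m³.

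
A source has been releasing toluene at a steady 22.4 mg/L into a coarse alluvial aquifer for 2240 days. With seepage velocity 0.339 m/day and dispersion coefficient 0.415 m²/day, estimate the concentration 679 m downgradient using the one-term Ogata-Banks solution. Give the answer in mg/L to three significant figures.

For a continuous step input, C/C₀ ≈ ½·erfc((x−vt)/(2√(Dt))).
vt = 0.339 × 2240 = 759.36 m and 2√(Dt) = 2√(0.415 × 2240) = 60.98 m.
Argument (x−vt)/(2√(Dt)) = (679 − 759.36)/60.98 = -1.318; ½·erfc(-1.318) = 0.9688.
C = 22.4 × 0.9688 = 21.7 mg/L.

21.7 mg/L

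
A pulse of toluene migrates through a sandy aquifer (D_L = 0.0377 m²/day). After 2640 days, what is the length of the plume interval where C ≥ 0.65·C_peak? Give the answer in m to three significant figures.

The plume is Gaussian with σ = √(2Dt) = √(2 × 0.0377 × 2640) = 14.11 m.
C/C_peak = exp(−Δx²/(2σ²)) = 0.65 ⇒ Δx = σ·√(−2 ln 0.65) = 14.11 × 0.9282 = 13.10 m.
Width = 2Δx = 26.2 m.

26.2 m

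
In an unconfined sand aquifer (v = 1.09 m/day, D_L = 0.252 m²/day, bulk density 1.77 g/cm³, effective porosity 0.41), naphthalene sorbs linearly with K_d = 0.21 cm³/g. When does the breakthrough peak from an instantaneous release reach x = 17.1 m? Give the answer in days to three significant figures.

29.5 days

Retardation factor R = 1 + ρ_b·K_d/n = 1 + 1.77 × 0.21/0.41 = 1.907.
Sorption retards both mechanisms: v_R = v/R = 0.5716 m/day, D_R = D/R = 0.1321 m²/day.
Peak time from v_R²t² + 2D_R t − x² = 0: t = (√(D_R² + v_R²x²) − D_R)/v_R².
√(D_R² + v_R²x²) = √(0.1321² + 0.5716² × 17.1²) = 9.775; v_R² = 0.3267.
t = (9.775 − 0.1321)/0.3267 = 29.5 days.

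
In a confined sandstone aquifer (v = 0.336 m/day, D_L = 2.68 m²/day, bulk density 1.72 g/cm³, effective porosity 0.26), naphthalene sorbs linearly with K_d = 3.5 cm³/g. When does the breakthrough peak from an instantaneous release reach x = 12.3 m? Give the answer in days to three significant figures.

Retardation factor R = 1 + ρ_b·K_d/n = 1 + 1.72 × 3.5/0.26 = 24.15.
Sorption retards both mechanisms: v_R = v/R = 0.01391 m/day, D_R = D/R = 0.1110 m²/day.
Peak time from v_R²t² + 2D_R t − x² = 0: t = (√(D_R² + v_R²x²) − D_R)/v_R².
√(D_R² + v_R²x²) = √(0.1110² + 0.01391² × 12.3²) = 0.2039; v_R² = 0.0001935.
t = (0.2039 − 0.1110)/0.0001935 = 480 days.

480 days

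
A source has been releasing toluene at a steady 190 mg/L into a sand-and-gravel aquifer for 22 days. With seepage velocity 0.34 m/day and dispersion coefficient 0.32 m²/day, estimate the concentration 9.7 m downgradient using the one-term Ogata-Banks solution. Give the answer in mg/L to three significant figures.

52.6 mg/L

For a continuous step input, C/C₀ ≈ ½·erfc((x−vt)/(2√(Dt))).
vt = 0.34 × 22 = 7.48 m and 2√(Dt) = 2√(0.32 × 22) = 5.307 m.
Argument (x−vt)/(2√(Dt)) = (9.7 − 7.48)/5.307 = 0.4183; ½·erfc(0.4183) = 0.2771.
C = 190 × 0.2771 = 52.6 mg/L.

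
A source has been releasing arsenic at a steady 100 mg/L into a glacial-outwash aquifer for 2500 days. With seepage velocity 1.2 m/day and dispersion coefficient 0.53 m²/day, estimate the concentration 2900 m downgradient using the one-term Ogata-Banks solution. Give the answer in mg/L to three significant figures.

For a continuous step input, C/C₀ ≈ ½·erfc((x−vt)/(2√(Dt))).
vt = 1.2 × 2500 = 3000 m and 2√(Dt) = 2√(0.53 × 2500) = 72.80 m.
Argument (x−vt)/(2√(Dt)) = (2900 − 3000)/72.80 = -1.374; ½·erfc(-1.374) = 0.9740.
C = 100 × 0.9740 = 97.4 mg/L.

97.4 mg/L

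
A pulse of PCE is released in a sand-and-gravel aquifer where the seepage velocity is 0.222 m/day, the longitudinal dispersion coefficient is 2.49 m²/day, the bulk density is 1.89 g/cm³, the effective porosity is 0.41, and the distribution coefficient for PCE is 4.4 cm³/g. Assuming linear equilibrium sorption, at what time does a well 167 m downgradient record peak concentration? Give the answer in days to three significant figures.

15000 days

Retardation factor R = 1 + ρ_b·K_d/n = 1 + 1.89 × 4.4/0.41 = 21.28.
Sorption retards both mechanisms: v_R = v/R = 0.01043 m/day, D_R = D/R = 0.1170 m²/day.
Peak time from v_R²t² + 2D_R t − x² = 0: t = (√(D_R² + v_R²x²) − D_R)/v_R².
√(D_R² + v_R²x²) = √(0.1170² + 0.01043² × 167²) = 1.746; v_R² = 0.0001088.
t = (1.746 − 0.1170)/0.0001088 = 15000 days.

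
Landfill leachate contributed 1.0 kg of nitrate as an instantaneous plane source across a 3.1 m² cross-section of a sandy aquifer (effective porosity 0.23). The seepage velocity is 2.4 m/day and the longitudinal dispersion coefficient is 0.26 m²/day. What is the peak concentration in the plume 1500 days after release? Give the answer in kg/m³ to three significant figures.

The peak of an instantaneous 1D plume sits at x = vt; there the Gaussian factor is 1 and C_max = M/(n_e·A·√(4πDt)), where n_e·A is the pore area the mass is dissolved in.
√(4πDt) = √(4π × 0.26 × 1500) = 70.01 m, so C_max = 1.0/(0.23 × 3.1 × 70.01) = 0.0200 kg/m³.

0.0200 kg/m³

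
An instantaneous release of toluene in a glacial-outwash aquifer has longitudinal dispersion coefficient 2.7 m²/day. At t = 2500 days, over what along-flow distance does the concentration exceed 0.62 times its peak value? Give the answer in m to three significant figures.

227 m

The plume is Gaussian with σ = √(2Dt) = √(2 × 2.7 × 2500) = 116.2 m.
C/C_peak = exp(−Δx²/(2σ²)) = 0.62 ⇒ Δx = σ·√(−2 ln 0.62) = 116.2 × 0.9778 = 113.6 m.
Width = 2Δx = 227 m.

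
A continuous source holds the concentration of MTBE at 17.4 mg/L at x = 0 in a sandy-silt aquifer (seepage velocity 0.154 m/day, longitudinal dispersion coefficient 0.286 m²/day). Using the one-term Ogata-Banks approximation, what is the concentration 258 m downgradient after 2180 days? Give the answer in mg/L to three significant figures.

17.2 mg/L

For a continuous step input, C/C₀ ≈ ½·erfc((x−vt)/(2√(Dt))).
vt = 0.154 × 2180 = 335.72 m and 2√(Dt) = 2√(0.286 × 2180) = 49.94 m.
Argument (x−vt)/(2√(Dt)) = (258 − 335.72)/49.94 = -1.556; ½·erfc(-1.556) = 0.9861.
C = 17.4 × 0.9861 = 17.2 mg/L.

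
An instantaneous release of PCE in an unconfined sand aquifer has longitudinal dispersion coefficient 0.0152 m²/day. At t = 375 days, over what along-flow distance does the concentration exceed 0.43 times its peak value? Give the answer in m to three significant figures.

8.77 m

The plume is Gaussian with σ = √(2Dt) = √(2 × 0.0152 × 375) = 3.376 m.
C/C_peak = exp(−Δx²/(2σ²)) = 0.43 ⇒ Δx = σ·√(−2 ln 0.43) = 3.376 × 1.299 = 4.385 m.
Width = 2Δx = 8.77 m.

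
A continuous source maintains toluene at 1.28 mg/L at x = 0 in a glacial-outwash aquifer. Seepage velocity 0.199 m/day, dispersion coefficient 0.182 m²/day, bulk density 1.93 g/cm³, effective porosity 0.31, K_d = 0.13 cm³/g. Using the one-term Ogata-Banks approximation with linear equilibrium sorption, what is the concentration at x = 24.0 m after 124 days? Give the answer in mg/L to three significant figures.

Retardation factor R = 1 + ρ_b·K_d/n = 1 + 1.93 × 0.13/0.31 = 1.809.
Sorption retards both mechanisms: v_R = v/R = 0.1100 m/day, D_R = D/R = 0.1006 m²/day.
v_R·t = 0.1100 × 124 = 13.64 m; 2√(D_R t) = 7.064 m; argument = (24.0 − 13.64)/7.064 = 1.467.
C = C₀ × ½·erfc(1.467) = 1.28 × 0.01901 = 0.0243 mg/L.

0.0243 mg/L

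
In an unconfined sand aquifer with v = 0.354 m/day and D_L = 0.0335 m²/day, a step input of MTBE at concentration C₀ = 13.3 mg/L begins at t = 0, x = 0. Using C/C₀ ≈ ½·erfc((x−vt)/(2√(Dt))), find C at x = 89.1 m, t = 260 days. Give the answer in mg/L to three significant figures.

For a continuous step input, C/C₀ ≈ ½·erfc((x−vt)/(2√(Dt))).
vt = 0.354 × 260 = 92.04 m and 2√(Dt) = 2√(0.0335 × 260) = 5.903 m.
Argument (x−vt)/(2√(Dt)) = (89.1 − 92.04)/5.903 = -0.4981; ½·erfc(-0.4981) = 0.7594.
C = 13.3 × 0.7594 = 10.1 mg/L.

10.1 mg/L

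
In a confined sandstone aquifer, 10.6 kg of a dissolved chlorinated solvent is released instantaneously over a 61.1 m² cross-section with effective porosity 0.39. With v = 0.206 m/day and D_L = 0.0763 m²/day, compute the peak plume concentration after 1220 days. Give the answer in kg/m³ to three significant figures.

0.0130 kg/m³

The peak of an instantaneous 1D plume sits at x = vt; there the Gaussian factor is 1 and C_max = M/(n_e·A·√(4πDt)), where n_e·A is the pore area the mass is dissolved in.
√(4πDt) = √(4π × 0.0763 × 1220) = 34.20 m, so C_max = 10.6/(0.39 × 61.1 × 34.20) = 0.0130 kg/m³.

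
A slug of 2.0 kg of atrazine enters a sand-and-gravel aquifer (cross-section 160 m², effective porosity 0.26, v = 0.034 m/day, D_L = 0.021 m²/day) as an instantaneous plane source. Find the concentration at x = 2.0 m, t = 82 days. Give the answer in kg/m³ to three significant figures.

0.00944 kg/m³

For an instantaneous plane source, C(x,t) = M/(n_e·A·√(4πDt)) · exp(−(x−vt)²/(4Dt)), with n_e·A the pore (flow) area.
Plume center vt = 0.034 × 82 = 2.788 m, so the well at 2.0 m is 0.788 m upgradient of the peak.
√(4πDt) = 4.652 m, giving peak height M/(n_e·A·√(4πDt)) = 2.0/(0.26 × 160 × 4.652) = 0.01033 kg/m³.
(x−vt)²/(4Dt) = (-0.788)²/(4 × 0.021 × 82) = 0.09015; exp(−0.09015) = 0.9138.
C = 0.01033 × 0.9138 = 0.00944 kg/m³.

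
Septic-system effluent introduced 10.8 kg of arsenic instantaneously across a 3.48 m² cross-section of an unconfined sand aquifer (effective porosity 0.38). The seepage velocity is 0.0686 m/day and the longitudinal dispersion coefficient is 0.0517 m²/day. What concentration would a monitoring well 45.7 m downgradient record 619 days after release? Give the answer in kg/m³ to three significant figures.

For an instantaneous plane source, C(x,t) = M/(n_e·A·√(4πDt)) · exp(−(x−vt)²/(4Dt)), with n_e·A the pore (flow) area.
Plume center vt = 0.0686 × 619 = 42.4634 m, so the well at 45.7 m is 3.2366 m downgradient of the peak.
√(4πDt) = 20.05 m, giving peak height M/(n_e·A·√(4πDt)) = 10.8/(0.38 × 3.48 × 20.05) = 0.4073 kg/m³.
(x−vt)²/(4Dt) = (3.2366)²/(4 × 0.0517 × 619) = 0.08183; exp(−0.08183) = 0.9214.
C = 0.4073 × 0.9214 = 0.375 kg/m³.

0.375 kg/m³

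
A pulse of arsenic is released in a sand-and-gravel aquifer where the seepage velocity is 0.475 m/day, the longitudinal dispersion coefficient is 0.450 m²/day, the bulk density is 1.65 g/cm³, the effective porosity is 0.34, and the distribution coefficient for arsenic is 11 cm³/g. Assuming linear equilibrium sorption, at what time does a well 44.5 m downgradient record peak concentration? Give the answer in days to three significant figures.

4990 days

Retardation factor R = 1 + ρ_b·K_d/n = 1 + 1.65 × 11/0.34 = 54.38.
Sorption retards both mechanisms: v_R = v/R = 0.008735 m/day, D_R = D/R = 0.008275 m²/day.
Peak time from v_R²t² + 2D_R t − x² = 0: t = (√(D_R² + v_R²x²) − D_R)/v_R².
√(D_R² + v_R²x²) = √(0.008275² + 0.008735² × 44.5²) = 0.3888; v_R² = 7.630e-05.
t = (0.3888 − 0.008275)/7.630e-05 = 4990 days.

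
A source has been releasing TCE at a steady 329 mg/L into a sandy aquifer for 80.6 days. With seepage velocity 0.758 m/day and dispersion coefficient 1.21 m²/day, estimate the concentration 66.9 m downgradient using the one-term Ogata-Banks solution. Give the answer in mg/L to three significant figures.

For a continuous step input, C/C₀ ≈ ½·erfc((x−vt)/(2√(Dt))).
vt = 0.758 × 80.6 = 61.0948 m and 2√(Dt) = 2√(1.21 × 80.6) = 19.75 m.
Argument (x−vt)/(2√(Dt)) = (66.9 − 61.0948)/19.75 = 0.2939; ½·erfc(0.2939) = 0.3388.
C = 329 × 0.3388 = 111 mg/L.

111 mg/L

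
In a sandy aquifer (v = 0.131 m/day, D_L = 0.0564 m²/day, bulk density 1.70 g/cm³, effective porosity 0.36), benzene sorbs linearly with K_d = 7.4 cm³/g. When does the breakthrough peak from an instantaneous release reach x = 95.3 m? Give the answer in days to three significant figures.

26000 days

Retardation factor R = 1 + ρ_b·K_d/n = 1 + 1.70 × 7.4/0.36 = 35.94.
Sorption retards both mechanisms: v_R = v/R = 0.003645 m/day, D_R = D/R = 0.001569 m²/day.
Peak time from v_R²t² + 2D_R t − x² = 0: t = (√(D_R² + v_R²x²) − D_R)/v_R².
√(D_R² + v_R²x²) = √(0.001569² + 0.003645² × 95.3²) = 0.3474; v_R² = 1.329e-05.
t = (0.3474 − 0.001569)/1.329e-05 = 26000 days.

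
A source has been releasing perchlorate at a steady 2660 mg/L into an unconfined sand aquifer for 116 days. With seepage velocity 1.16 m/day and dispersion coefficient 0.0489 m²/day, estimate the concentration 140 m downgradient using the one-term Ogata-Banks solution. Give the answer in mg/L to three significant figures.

For a continuous step input, C/C₀ ≈ ½·erfc((x−vt)/(2√(Dt))).
vt = 1.16 × 116 = 134.56 m and 2√(Dt) = 2√(0.0489 × 116) = 4.763 m.
Argument (x−vt)/(2√(Dt)) = (140 − 134.56)/4.763 = 1.142; ½·erfc(1.142) = 0.05315.
C = 2660 × 0.05315 = 141 mg/L.

141 mg/L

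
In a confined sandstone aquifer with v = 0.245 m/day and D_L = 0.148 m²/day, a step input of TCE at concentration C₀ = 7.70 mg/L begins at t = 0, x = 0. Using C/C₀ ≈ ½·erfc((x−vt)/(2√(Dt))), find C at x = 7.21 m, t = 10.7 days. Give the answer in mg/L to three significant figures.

0.0382 mg/L

For a continuous step input, C/C₀ ≈ ½·erfc((x−vt)/(2√(Dt))).
vt = 0.245 × 10.7 = 2.6215 m and 2√(Dt) = 2√(0.148 × 10.7) = 2.517 m.
Argument (x−vt)/(2√(Dt)) = (7.21 − 2.6215)/2.517 = 1.823; ½·erfc(1.823) = 0.004967.
C = 7.70 × 0.004967 = 0.0382 mg/L.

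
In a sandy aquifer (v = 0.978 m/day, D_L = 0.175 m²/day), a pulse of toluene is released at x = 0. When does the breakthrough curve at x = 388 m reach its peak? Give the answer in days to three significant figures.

397 days

For the 1D instantaneous-source solution, setting ∂C/∂t = 0 at fixed x gives v²t² + 2Dt − x² = 0, so t = (√(D² + v²x²) − D)/v².
√(D² + v²x²) = √(0.175² + 0.978² × 388²) = 379.5; v² = 0.956484.
t = (379.5 − 0.175)/0.956484 = 397 days (vs. the pure-advection estimate x/v = 397 d).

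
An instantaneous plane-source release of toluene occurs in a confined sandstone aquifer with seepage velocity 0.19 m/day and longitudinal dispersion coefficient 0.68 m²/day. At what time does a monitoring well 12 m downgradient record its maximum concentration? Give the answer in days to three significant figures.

47.1 days

For the 1D instantaneous-source solution, setting ∂C/∂t = 0 at fixed x gives v²t² + 2Dt − x² = 0, so t = (√(D² + v²x²) − D)/v².
√(D² + v²x²) = √(0.68² + 0.19² × 12²) = 2.379; v² = 0.0361.
t = (2.379 − 0.68)/0.0361 = 47.1 days (vs. the pure-advection estimate x/v = 63.2 d).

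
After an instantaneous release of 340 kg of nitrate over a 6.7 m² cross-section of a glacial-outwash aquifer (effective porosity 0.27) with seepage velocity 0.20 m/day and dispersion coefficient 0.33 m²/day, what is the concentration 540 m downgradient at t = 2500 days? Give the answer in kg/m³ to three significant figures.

1.14 kg/m³

For an instantaneous plane source, C(x,t) = M/(n_e·A·√(4πDt)) · exp(−(x−vt)²/(4Dt)), with n_e·A the pore (flow) area.
Plume center vt = 0.20 × 2500 = 500 m, so the well at 540 m is 40 m downgradient of the peak.
√(4πDt) = 101.8 m, giving peak height M/(n_e·A·√(4πDt)) = 340/(0.27 × 6.7 × 101.8) = 1.846 kg/m³.
(x−vt)²/(4Dt) = (40)²/(4 × 0.33 × 2500) = 0.4848; exp(−0.4848) = 0.6158.
C = 1.846 × 0.6158 = 1.14 kg/m³.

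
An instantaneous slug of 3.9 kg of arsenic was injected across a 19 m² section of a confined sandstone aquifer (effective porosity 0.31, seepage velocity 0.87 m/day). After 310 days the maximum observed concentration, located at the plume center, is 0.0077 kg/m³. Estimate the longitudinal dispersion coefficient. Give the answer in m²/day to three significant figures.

1.90 m²/day

At the plume center C_max = M/(n_e·A·√(4πDt)), so D = M²/(4πt·(n_e·A·C_max)²).
n_e·A·C_max = 0.31 × 19 × 0.0077 = 0.04535 kg/m.
D = 3.9²/(4π × 310 × 0.04535²) = 1.90 m²/day.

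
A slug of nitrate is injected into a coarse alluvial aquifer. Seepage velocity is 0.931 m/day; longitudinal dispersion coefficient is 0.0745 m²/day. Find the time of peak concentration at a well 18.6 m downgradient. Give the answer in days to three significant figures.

For the 1D instantaneous-source solution, setting ∂C/∂t = 0 at fixed x gives v²t² + 2Dt − x² = 0, so t = (√(D² + v²x²) − D)/v².
√(D² + v²x²) = √(0.0745² + 0.931² × 18.6²) = 17.32; v² = 0.866761.
t = (17.32 − 0.0745)/0.866761 = 19.9 days (vs. the pure-advection estimate x/v = 20.0 d).

19.9 days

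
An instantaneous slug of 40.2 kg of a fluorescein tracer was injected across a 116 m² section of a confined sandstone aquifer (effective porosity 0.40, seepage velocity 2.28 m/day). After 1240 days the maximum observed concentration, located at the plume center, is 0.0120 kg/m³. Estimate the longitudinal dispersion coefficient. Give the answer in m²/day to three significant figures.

At the plume center C_max = M/(n_e·A·√(4πDt)), so D = M²/(4πt·(n_e·A·C_max)²).
n_e·A·C_max = 0.40 × 116 × 0.0120 = 0.5568 kg/m.
D = 40.2²/(4π × 1240 × 0.5568²) = 0.335 m²/day.

0.335 m²/day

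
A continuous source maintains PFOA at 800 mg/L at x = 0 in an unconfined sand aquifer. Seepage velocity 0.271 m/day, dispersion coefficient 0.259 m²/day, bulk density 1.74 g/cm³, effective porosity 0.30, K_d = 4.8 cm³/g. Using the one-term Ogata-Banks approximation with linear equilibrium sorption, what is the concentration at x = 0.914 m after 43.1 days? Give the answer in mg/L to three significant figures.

225 mg/L

Retardation factor R = 1 + ρ_b·K_d/n = 1 + 1.74 × 4.8/0.30 = 28.84.
Sorption retards both mechanisms: v_R = v/R = 0.009397 m/day, D_R = D/R = 0.008981 m²/day.
v_R·t = 0.009397 × 43.1 = 0.4050107 m; 2√(D_R t) = 1.244 m; argument = (0.914 − 0.4050107)/1.244 = 0.4092.
C = C₀ × ½·erfc(0.4092) = 800 × 0.2814 = 225 mg/L.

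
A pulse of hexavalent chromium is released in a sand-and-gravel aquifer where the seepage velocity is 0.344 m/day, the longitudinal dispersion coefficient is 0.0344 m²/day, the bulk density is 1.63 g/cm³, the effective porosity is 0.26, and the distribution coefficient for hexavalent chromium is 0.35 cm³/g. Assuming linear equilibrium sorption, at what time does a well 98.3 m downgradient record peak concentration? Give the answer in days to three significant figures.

Retardation factor R = 1 + ρ_b·K_d/n = 1 + 1.63 × 0.35/0.26 = 3.194.
Sorption retards both mechanisms: v_R = v/R = 0.1077 m/day, D_R = D/R = 0.01077 m²/day.
Peak time from v_R²t² + 2D_R t − x² = 0: t = (√(D_R² + v_R²x²) − D_R)/v_R².
√(D_R² + v_R²x²) = √(0.01077² + 0.1077² × 98.3²) = 10.59; v_R² = 0.01160.
t = (10.59 − 0.01077)/0.01160 = 912 days.

912 days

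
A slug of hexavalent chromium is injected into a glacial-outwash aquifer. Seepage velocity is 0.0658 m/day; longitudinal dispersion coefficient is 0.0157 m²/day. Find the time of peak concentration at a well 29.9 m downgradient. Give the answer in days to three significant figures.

451 days

For the 1D instantaneous-source solution, setting ∂C/∂t = 0 at fixed x gives v²t² + 2Dt − x² = 0, so t = (√(D² + v²x²) − D)/v².
√(D² + v²x²) = √(0.0157² + 0.0658² × 29.9²) = 1.967; v² = 0.00432964.
t = (1.967 − 0.0157)/0.00432964 = 451 days (vs. the pure-advection estimate x/v = 454 d).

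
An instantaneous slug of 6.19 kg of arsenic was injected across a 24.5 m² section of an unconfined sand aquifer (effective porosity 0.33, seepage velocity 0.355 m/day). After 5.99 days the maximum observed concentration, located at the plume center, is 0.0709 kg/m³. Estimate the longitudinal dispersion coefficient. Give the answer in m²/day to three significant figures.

At the plume center C_max = M/(n_e·A·√(4πDt)), so D = M²/(4πt·(n_e·A·C_max)²).
n_e·A·C_max = 0.33 × 24.5 × 0.0709 = 0.5732 kg/m.
D = 6.19²/(4π × 5.99 × 0.5732²) = 1.55 m²/day.

1.55 m²/day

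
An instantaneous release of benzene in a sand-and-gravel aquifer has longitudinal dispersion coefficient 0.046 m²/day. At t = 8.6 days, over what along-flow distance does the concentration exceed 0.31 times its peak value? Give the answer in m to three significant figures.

The plume is Gaussian with σ = √(2Dt) = √(2 × 0.046 × 8.6) = 0.8895 m.
C/C_peak = exp(−Δx²/(2σ²)) = 0.31 ⇒ Δx = σ·√(−2 ln 0.31) = 0.8895 × 1.530 = 1.361 m.
Width = 2Δx = 2.72 m.

2.72 m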